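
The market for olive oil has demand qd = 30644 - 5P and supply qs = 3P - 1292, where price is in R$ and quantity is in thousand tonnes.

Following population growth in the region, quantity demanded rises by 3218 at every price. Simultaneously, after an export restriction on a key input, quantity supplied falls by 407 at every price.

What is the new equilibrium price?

Before the shock: 30644 - 5P = 3P - 1292 ⇒ 31936 = 8P ⇒ P = 3992, q = 10684.
After the shift, demand is qd = 33862 - 5P and supply is qs = 3P - 1699.
New equilibrium: 33862 - 5P = 3P - 1699 ⇒ 35561 = 8P ⇒ P = 4445.125, q = 11636.375.

4445.125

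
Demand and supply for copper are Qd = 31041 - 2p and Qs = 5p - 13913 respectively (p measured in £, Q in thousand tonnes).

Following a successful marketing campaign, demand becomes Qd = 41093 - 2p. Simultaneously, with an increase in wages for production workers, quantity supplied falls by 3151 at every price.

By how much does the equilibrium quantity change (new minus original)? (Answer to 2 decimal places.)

Before the shock: 31041 - 2p = 5p - 13913 ⇒ 44954 = 7p ⇒ p = 6422, Q = 18197.
The new curves are Qd = 41093 - 2p (demand) and Qs = 5p - 17064 (supply).
New equilibrium: 41093 - 2p = 5p - 17064 ⇒ 58157 = 7p ⇒ p = 58157/7 ≈ 8308.1429, Q = 171337/7 ≈ 24476.7143.
ΔQ = 24476.7143 − 18197 = +6279.71.

+6279.71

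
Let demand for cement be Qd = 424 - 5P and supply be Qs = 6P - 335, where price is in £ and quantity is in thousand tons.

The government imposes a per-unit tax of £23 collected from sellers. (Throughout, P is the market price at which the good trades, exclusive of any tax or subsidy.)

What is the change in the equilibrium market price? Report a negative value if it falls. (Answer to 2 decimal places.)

Original equilibrium: 424 - 5P = 6P - 335 gives 759 = 11P, so P = 69 and Q = 79.
Since sellers keep the price net of the tax, the effective supply curve becomes Qs = 6P - 473.
New equilibrium: 424 - 5P = 6P - 473 ⇒ 897 = 11P ⇒ P = 897/11 ≈ 81.5455, Q = 179/11 ≈ 16.2727.
ΔP = 81.5455 − 69 = +12.55.

+12.55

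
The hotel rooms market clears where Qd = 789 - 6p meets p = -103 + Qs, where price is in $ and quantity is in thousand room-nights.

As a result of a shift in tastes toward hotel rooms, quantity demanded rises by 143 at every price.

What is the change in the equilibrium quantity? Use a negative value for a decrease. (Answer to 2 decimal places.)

+20.43

Solve the original market: 789 - 6p = p + 103, hence p = 98 and Q = 201.
The new curves are Qd = 932 - 6p (demand) and Qs = p + 103 (supply).
New equilibrium: 932 - 6p = p + 103 ⇒ 829 = 7p ⇒ p = 829/7 ≈ 118.4286, Q = 1550/7 ≈ 221.4286.
ΔQ = 221.4286 − 201 = +20.43.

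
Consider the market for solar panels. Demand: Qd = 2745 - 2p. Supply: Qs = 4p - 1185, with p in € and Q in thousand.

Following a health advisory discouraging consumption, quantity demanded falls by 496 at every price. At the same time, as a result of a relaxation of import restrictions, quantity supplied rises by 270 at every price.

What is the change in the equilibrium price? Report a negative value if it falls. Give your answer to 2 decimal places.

Before the shock: 2745 - 2p = 4p - 1185 ⇒ 3930 = 6p ⇒ p = 655, Q = 1435.
The shock moves the curves to Qd = 2249 - 2p and Qs = 4p - 915.
Clearing the new market: 2249 - 2p = 4p - 915, so p = 1582/3 ≈ 527.3333 and Q = 3583/3 ≈ 1194.3333.
Δp = 527.3333 − 655 = -127.67.

-127.67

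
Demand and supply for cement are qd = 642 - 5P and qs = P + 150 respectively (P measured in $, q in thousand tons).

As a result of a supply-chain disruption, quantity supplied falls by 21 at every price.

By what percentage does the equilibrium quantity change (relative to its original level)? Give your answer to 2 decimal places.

Before the shock: 642 - 5P = P + 150 ⇒ 492 = 6P ⇒ P = 82, q = 232.
The shock moves the curves to qd = 642 - 5P and qs = P + 129.
Clearing the new market: 642 - 5P = P + 129, so P = 85.5 and q = 214.5.
%Δq = (214.5 − 232) / 232 × 100 = -7.54%.

-7.54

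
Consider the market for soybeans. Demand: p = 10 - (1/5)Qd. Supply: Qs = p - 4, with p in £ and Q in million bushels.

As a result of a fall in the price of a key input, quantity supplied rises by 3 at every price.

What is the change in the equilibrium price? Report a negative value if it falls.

-0.5

Initially, 50 - 5p = p - 4, so 54 = 6p and p = 9, Q = 5.
After the shift, demand is Qd = 50 - 5p and supply is Qs = p - 1.
New equilibrium: 50 - 5p = p - 1 ⇒ 51 = 6p ⇒ p = 8.5, Q = 7.5.
Δp = 8.5 − 9 = -0.5.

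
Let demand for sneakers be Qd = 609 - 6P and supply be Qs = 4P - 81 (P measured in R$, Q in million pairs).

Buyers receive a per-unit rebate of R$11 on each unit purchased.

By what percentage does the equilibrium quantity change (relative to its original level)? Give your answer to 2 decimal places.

+13.54

Initially, 609 - 6P = 4P - 81, so 690 = 10P and P = 69, Q = 195.
Since buyers' out-of-pocket price is the market price minus the rebate, the effective demand curve becomes Qd = 675 - 6P.
Clearing the new market: 675 - 6P = 4P - 81, so P = 75.6 and Q = 221.4.
%ΔQ = (221.4 − 195) / 195 × 100 = +13.54%.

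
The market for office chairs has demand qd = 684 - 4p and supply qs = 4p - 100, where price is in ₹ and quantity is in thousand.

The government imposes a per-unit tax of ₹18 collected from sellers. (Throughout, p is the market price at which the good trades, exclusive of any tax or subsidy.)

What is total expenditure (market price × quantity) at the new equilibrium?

27392

Before the shock: 684 - 4p = 4p - 100 ⇒ 784 = 8p ⇒ p = 98, q = 292.
Since sellers keep the price net of the tax, the effective supply curve becomes qs = 4p - 172.
New equilibrium: 684 - 4p = 4p - 172 ⇒ 856 = 8p ⇒ p = 107, q = 256.
New expenditure = 107 × 256 = 27392.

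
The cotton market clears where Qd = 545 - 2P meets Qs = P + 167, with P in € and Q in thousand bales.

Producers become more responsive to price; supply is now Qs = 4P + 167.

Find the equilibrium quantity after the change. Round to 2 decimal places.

419.00

Solve the original market: 545 - 2P = P + 167, hence P = 126 and Q = 293.
With the change applied: demand Qd = 545 - 2P, supply Qs = 4P + 167.
New equilibrium: 545 - 2P = 4P + 167 ⇒ 378 = 6P ⇒ P = 63, Q = 419.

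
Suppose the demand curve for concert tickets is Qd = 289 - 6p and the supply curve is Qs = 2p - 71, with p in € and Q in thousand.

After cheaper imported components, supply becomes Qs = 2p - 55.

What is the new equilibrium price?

43

Solve the original market: 289 - 6p = 2p - 71, hence p = 45 and Q = 19.
After the shift, demand is Qd = 289 - 6p and supply is Qs = 2p - 55.
New equilibrium: 289 - 6p = 2p - 55 ⇒ 344 = 8p ⇒ p = 43, Q = 31.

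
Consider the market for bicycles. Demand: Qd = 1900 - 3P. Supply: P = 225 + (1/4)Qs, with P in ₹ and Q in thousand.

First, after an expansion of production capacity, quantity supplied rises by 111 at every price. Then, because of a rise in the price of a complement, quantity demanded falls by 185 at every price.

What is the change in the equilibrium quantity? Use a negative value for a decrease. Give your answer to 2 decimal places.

-58.14

Initially, 1900 - 3P = 4P - 900, so 2800 = 7P and P = 400, Q = 700.
After the shift, demand is Qd = 1715 - 3P and supply is Qs = 4P - 789.
Equate the new curves: 1715 - 3P = 4P - 789, giving 2504 = 7P, P = 2504/7 ≈ 357.7143, Q = 4493/7 ≈ 641.8571.
ΔQ = 641.8571 − 700 = -58.14.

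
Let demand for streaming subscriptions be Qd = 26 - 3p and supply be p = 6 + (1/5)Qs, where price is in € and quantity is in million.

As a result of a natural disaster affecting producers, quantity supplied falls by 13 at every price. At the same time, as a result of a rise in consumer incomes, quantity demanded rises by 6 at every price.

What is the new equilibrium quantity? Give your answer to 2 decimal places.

Before the shock: 26 - 3p = 5p - 30 ⇒ 56 = 8p ⇒ p = 7, Q = 5.
With the change applied: demand Qd = 32 - 3p, supply Qs = 5p - 43.
Setting them equal: 32 - 3p = 5p - 43 → 75 = 8p, so p = 9.375 and Q = 3.875.

3.88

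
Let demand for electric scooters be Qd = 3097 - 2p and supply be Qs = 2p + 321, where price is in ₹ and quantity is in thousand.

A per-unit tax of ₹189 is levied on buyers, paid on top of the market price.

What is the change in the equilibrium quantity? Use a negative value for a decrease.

-189

Initially, 3097 - 2p = 2p + 321, so 2776 = 4p and p = 694, Q = 1709.
Since buyers pay the price plus the tax, the effective demand curve becomes Qd = 2719 - 2p.
Setting them equal: 2719 - 2p = 2p + 321 → 2398 = 4p, so p = 599.5 and Q = 1520.
ΔQ = 1520 − 1709 = -189.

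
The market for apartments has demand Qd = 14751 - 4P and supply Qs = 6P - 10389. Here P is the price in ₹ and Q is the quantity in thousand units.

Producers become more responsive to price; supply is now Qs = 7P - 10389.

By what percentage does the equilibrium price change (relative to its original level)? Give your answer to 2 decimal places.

-9.09

Before the shock: 14751 - 4P = 6P - 10389 ⇒ 25140 = 10P ⇒ P = 2514, Q = 4695.
The new curves are Qd = 14751 - 4P (demand) and Qs = 7P - 10389 (supply).
Clearing the new market: 14751 - 4P = 7P - 10389, so P = 25140/11 ≈ 2285.4545 and Q = 61701/11 ≈ 5609.1818.
%ΔP = (2285.4545 − 2514) / 2514 × 100 = -9.09%.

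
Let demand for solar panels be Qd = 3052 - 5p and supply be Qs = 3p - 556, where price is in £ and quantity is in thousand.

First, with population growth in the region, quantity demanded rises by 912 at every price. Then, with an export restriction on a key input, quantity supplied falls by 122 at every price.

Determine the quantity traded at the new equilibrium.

Solve the original market: 3052 - 5p = 3p - 556, hence p = 451 and Q = 797.
With the change applied: demand Qd = 3964 - 5p, supply Qs = 3p - 678.
Clearing the new market: 3964 - 5p = 3p - 678, so p = 580.25 and Q = 1062.75.

1062.75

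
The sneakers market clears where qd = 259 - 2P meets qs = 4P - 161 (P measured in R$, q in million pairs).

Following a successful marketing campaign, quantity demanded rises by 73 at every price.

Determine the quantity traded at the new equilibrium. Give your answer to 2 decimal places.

167.67

Before the shock: 259 - 2P = 4P - 161 ⇒ 420 = 6P ⇒ P = 70, q = 119.
After the shift, demand is qd = 332 - 2P and supply is qs = 4P - 161.
Equate the new curves: 332 - 2P = 4P - 161, giving 493 = 6P, P = 493/6 ≈ 82.1667, q = 503/3 ≈ 167.6667.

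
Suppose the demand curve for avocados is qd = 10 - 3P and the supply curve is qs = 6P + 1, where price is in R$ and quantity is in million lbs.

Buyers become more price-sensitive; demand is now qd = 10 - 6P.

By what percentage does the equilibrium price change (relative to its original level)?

Initially, 10 - 3P = 6P + 1, so 9 = 9P and P = 1, q = 7.
The new curves are qd = 10 - 6P (demand) and qs = 6P + 1 (supply).
Equate the new curves: 10 - 6P = 6P + 1, giving 9 = 12P, P = 0.75, q = 5.5.
%ΔP = (0.75 − 1) / 1 × 100 = -25%.

-25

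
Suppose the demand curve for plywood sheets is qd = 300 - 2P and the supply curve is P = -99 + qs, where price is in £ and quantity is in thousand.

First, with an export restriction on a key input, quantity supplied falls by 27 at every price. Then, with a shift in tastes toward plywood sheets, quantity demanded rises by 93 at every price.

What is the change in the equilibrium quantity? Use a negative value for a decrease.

Before the shock: 300 - 2P = P + 99 ⇒ 201 = 3P ⇒ P = 67, q = 166.
After the shift, demand is qd = 393 - 2P and supply is qs = P + 72.
Clearing the new market: 393 - 2P = P + 72, so P = 107 and q = 179.
Δq = 179 − 166 = +13.

+13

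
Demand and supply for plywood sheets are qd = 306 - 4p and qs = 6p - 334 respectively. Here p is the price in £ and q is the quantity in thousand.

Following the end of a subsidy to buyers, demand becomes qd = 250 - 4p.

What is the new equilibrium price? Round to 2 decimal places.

58.40

Initially, 306 - 4p = 6p - 334, so 640 = 10p and p = 64, q = 50.
After the shift, demand is qd = 250 - 4p and supply is qs = 6p - 334.
Equate the new curves: 250 - 4p = 6p - 334, giving 584 = 10p, p = 58.4, q = 16.4.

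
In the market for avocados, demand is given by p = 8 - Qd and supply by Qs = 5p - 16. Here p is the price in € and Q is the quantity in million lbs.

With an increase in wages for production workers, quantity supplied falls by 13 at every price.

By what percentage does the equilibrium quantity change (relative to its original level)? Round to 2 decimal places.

Original equilibrium: 8 - p = 5p - 16 gives 24 = 6p, so p = 4 and Q = 4.
The new curves are Qd = 8 - p (demand) and Qs = 5p - 29 (supply).
Equate the new curves: 8 - p = 5p - 29, giving 37 = 6p, p = 37/6 ≈ 6.1667, Q = 11/6 ≈ 1.8333.
%ΔQ = (1.8333 − 4) / 4 × 100 = -54.17%.

-54.17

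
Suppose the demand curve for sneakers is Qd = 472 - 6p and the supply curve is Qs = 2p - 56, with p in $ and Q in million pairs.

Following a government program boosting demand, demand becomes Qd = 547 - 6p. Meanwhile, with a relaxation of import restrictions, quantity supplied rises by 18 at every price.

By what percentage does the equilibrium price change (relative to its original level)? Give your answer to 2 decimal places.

+10.80

Solve the original market: 472 - 6p = 2p - 56, hence p = 66 and Q = 76.
After the shift, demand is Qd = 547 - 6p and supply is Qs = 2p - 38.
Clearing the new market: 547 - 6p = 2p - 38, so p = 73.125 and Q = 108.25.
%Δp = (73.125 − 66) / 66 × 100 = +10.80%.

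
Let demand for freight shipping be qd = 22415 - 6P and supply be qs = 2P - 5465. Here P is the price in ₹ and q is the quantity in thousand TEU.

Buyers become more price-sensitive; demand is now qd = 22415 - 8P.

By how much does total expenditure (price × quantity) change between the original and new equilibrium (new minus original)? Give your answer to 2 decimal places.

Initially, 22415 - 6P = 2P - 5465, so 27880 = 8P and P = 3485, q = 1505.
With the change applied: demand qd = 22415 - 8P, supply qs = 2P - 5465.
Equate the new curves: 22415 - 8P = 2P - 5465, giving 27880 = 10P, P = 2788, q = 111.
Expenditure moves from 3485×1505 = 5244925 to 2788×111 = 309468; change = -4935457.00.

-4935457.00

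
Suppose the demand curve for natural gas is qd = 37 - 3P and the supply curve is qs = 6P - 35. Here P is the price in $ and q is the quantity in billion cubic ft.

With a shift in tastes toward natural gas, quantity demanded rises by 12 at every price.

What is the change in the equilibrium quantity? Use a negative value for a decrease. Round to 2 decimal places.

Solve the original market: 37 - 3P = 6P - 35, hence P = 8 and q = 13.
After the shift, demand is qd = 49 - 3P and supply is qs = 6P - 35.
Clearing the new market: 49 - 3P = 6P - 35, so P = 28/3 ≈ 9.3333 and q = 21.
Δq = 21 − 13 = +8.00.

+8.00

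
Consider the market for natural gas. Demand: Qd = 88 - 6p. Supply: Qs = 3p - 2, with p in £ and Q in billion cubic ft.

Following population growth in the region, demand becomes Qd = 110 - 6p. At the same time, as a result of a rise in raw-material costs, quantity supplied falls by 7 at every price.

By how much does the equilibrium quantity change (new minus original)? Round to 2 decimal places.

+2.67

Before the shock: 88 - 6p = 3p - 2 ⇒ 90 = 9p ⇒ p = 10, Q = 28.
The shock moves the curves to Qd = 110 - 6p and Qs = 3p - 9.
Equate the new curves: 110 - 6p = 3p - 9, giving 119 = 9p, p = 119/9 ≈ 13.2222, Q = 92/3 ≈ 30.6667.
ΔQ = 30.6667 − 28 = +2.67.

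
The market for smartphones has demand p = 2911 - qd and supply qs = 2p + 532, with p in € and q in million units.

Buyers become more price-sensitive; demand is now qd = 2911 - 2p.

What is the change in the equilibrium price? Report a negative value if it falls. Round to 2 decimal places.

Initially, 2911 - p = 2p + 532, so 2379 = 3p and p = 793, q = 2118.
After the shift, demand is qd = 2911 - 2p and supply is qs = 2p + 532.
Setting them equal: 2911 - 2p = 2p + 532 → 2379 = 4p, so p = 594.75 and q = 1721.5.
Δp = 594.75 − 793 = -198.25.

-198.25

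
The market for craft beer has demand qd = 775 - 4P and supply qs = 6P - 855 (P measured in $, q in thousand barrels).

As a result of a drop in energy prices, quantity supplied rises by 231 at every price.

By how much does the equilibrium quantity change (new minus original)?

+92.4

Initially, 775 - 4P = 6P - 855, so 1630 = 10P and P = 163, q = 123.
After the shift, demand is qd = 775 - 4P and supply is qs = 6P - 624.
New equilibrium: 775 - 4P = 6P - 624 ⇒ 1399 = 10P ⇒ P = 139.9, q = 215.4.
Δq = 215.4 − 123 = +92.4.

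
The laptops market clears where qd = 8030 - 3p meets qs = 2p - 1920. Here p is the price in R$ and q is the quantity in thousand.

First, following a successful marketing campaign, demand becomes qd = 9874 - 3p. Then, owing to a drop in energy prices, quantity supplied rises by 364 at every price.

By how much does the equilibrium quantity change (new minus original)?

Original equilibrium: 8030 - 3p = 2p - 1920 gives 9950 = 5p, so p = 1990 and q = 2060.
After the shift, demand is qd = 9874 - 3p and supply is qs = 2p - 1556.
Equate the new curves: 9874 - 3p = 2p - 1556, giving 11430 = 5p, p = 2286, q = 3016.
Δq = 3016 − 2060 = +956.

+956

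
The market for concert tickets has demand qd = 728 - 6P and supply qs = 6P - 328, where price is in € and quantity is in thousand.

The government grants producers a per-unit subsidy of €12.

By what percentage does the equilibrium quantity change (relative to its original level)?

+18

Initially, 728 - 6P = 6P - 328, so 1056 = 12P and P = 88, q = 200.
Since sellers receive the price plus the subsidy, the effective supply curve becomes qs = 6P - 256.
Setting them equal: 728 - 6P = 6P - 256 → 984 = 12P, so P = 82 and q = 236.
%Δq = (236 − 200) / 200 × 100 = +18%.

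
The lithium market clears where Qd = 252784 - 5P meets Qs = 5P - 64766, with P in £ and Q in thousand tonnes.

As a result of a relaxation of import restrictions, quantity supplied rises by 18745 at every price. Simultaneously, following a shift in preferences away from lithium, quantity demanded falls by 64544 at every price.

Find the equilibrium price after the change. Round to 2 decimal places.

Original equilibrium: 252784 - 5P = 5P - 64766 gives 317550 = 10P, so P = 31755 and Q = 94009.
The shock moves the curves to Qd = 188240 - 5P and Qs = 5P - 46021.
Clearing the new market: 188240 - 5P = 5P - 46021, so P = 23426.1 and Q = 71109.5.

23426.10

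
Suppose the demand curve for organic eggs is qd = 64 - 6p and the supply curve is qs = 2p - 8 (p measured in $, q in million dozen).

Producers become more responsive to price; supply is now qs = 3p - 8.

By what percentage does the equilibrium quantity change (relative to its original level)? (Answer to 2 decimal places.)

+60.00

Solve the original market: 64 - 6p = 2p - 8, hence p = 9 and q = 10.
The shock moves the curves to qd = 64 - 6p and qs = 3p - 8.
Setting them equal: 64 - 6p = 3p - 8 → 72 = 9p, so p = 8 and q = 16.
%Δq = (16 − 10) / 10 × 100 = +60.00%.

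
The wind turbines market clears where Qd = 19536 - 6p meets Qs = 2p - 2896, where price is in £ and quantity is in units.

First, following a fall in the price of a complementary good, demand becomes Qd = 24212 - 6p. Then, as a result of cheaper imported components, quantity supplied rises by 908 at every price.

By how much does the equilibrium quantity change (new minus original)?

+1850

Solve the original market: 19536 - 6p = 2p - 2896, hence p = 2804 and Q = 2712.
The new curves are Qd = 24212 - 6p (demand) and Qs = 2p - 1988 (supply).
Equate the new curves: 24212 - 6p = 2p - 1988, giving 26200 = 8p, p = 3275, Q = 4562.
ΔQ = 4562 − 2712 = +1850.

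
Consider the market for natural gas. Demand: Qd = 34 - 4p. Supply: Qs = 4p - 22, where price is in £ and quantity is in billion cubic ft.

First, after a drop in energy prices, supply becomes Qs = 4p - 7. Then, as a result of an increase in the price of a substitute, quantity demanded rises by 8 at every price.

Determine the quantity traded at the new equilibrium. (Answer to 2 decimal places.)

17.50

Initially, 34 - 4p = 4p - 22, so 56 = 8p and p = 7, Q = 6.
The shock moves the curves to Qd = 42 - 4p and Qs = 4p - 7.
New equilibrium: 42 - 4p = 4p - 7 ⇒ 49 = 8p ⇒ p = 6.125, Q = 17.5.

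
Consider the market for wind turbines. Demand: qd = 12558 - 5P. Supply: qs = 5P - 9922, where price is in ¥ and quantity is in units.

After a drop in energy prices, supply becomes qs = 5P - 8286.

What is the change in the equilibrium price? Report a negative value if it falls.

-163.6

Before the shock: 12558 - 5P = 5P - 9922 ⇒ 22480 = 10P ⇒ P = 2248, q = 1318.
With the change applied: demand qd = 12558 - 5P, supply qs = 5P - 8286.
Equate the new curves: 12558 - 5P = 5P - 8286, giving 20844 = 10P, P = 2084.4, q = 2136.
ΔP = 2084.4 − 2248 = -163.6.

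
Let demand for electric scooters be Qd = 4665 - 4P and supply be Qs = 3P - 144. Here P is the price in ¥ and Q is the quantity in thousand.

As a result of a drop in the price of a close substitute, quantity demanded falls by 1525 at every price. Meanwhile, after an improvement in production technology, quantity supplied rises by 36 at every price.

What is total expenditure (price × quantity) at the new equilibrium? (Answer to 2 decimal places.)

Initially, 4665 - 4P = 3P - 144, so 4809 = 7P and P = 687, Q = 1917.
With the change applied: demand Qd = 3140 - 4P, supply Qs = 3P - 108.
Equate the new curves: 3140 - 4P = 3P - 108, giving 3248 = 7P, P = 464, Q = 1284.
New expenditure = 464 × 1284 = 595776.00.

595776.00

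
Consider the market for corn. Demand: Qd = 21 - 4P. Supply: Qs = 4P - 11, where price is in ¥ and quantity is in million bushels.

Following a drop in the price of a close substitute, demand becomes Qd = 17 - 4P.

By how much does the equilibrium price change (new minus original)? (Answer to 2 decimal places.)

Solve the original market: 21 - 4P = 4P - 11, hence P = 4 and Q = 5.
The shock moves the curves to Qd = 17 - 4P and Qs = 4P - 11.
Equate the new curves: 17 - 4P = 4P - 11, giving 28 = 8P, P = 3.5, Q = 3.
ΔP = 3.5 − 4 = -0.50.

-0.50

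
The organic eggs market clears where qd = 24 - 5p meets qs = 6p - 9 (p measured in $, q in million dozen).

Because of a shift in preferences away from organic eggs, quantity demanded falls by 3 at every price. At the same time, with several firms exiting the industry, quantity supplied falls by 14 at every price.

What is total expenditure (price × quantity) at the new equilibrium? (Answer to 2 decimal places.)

Before the shock: 24 - 5p = 6p - 9 ⇒ 33 = 11p ⇒ p = 3, q = 9.
The new curves are qd = 21 - 5p (demand) and qs = 6p - 23 (supply).
Setting them equal: 21 - 5p = 6p - 23 → 44 = 11p, so p = 4 and q = 1.
New expenditure = 4 × 1 = 4.00.

4.00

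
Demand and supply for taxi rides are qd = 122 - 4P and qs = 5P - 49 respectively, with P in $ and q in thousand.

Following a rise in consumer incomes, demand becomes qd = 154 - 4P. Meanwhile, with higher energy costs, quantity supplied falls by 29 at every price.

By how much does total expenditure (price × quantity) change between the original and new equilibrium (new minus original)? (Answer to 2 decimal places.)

+437.80

Initially, 122 - 4P = 5P - 49, so 171 = 9P and P = 19, q = 46.
With the change applied: demand qd = 154 - 4P, supply qs = 5P - 78.
New equilibrium: 154 - 4P = 5P - 78 ⇒ 232 = 9P ⇒ P = 232/9 ≈ 25.7778, q = 458/9 ≈ 50.8889.
Expenditure moves from 19×46 = 874 to 25.7778×50.8889 = 1311.8025; change = +437.80.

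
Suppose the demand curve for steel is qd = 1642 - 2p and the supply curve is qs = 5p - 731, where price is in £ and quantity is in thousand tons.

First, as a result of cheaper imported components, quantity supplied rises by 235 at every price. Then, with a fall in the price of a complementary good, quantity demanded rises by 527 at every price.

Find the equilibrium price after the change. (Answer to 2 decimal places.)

Original equilibrium: 1642 - 2p = 5p - 731 gives 2373 = 7p, so p = 339 and q = 964.
The shock moves the curves to qd = 2169 - 2p and qs = 5p - 496.
Setting them equal: 2169 - 2p = 5p - 496 → 2665 = 7p, so p = 2665/7 ≈ 380.7143 and q = 9853/7 ≈ 1407.5714.

380.71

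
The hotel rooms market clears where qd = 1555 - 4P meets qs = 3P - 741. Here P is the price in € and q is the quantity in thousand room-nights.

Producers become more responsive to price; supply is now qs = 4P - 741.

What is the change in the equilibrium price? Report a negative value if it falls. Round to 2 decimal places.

Initially, 1555 - 4P = 3P - 741, so 2296 = 7P and P = 328, q = 243.
The new curves are qd = 1555 - 4P (demand) and qs = 4P - 741 (supply).
Setting them equal: 1555 - 4P = 4P - 741 → 2296 = 8P, so P = 287 and q = 407.
ΔP = 287 − 328 = -41.00.

-41.00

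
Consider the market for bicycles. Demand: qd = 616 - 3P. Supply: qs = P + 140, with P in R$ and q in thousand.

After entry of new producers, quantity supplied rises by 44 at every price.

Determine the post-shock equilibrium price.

Before the shock: 616 - 3P = P + 140 ⇒ 476 = 4P ⇒ P = 119, q = 259.
After the shift, demand is qd = 616 - 3P and supply is qs = P + 184.
Equate the new curves: 616 - 3P = P + 184, giving 432 = 4P, P = 108, q = 292.

108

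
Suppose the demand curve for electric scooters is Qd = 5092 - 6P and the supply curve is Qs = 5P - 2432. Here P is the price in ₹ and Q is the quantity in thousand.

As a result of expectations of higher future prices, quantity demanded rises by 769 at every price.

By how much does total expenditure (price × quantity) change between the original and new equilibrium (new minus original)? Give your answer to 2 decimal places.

Original equilibrium: 5092 - 6P = 5P - 2432 gives 7524 = 11P, so P = 684 and Q = 988.
With the change applied: demand Qd = 5861 - 6P, supply Qs = 5P - 2432.
Clearing the new market: 5861 - 6P = 5P - 2432, so P = 8293/11 ≈ 753.9091 and Q = 14713/11 ≈ 1337.5455.
Expenditure moves from 684×988 = 675792 to 753.9091×1337.5455 = 1008387.6777; change = +332595.68.

+332595.68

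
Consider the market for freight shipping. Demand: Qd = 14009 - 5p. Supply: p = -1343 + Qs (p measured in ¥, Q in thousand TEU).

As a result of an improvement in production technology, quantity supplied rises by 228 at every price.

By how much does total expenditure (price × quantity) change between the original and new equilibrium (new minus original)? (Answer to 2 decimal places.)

Original equilibrium: 14009 - 5p = p + 1343 gives 12666 = 6p, so p = 2111 and Q = 3454.
With the change applied: demand Qd = 14009 - 5p, supply Qs = p + 1571.
Equate the new curves: 14009 - 5p = p + 1571, giving 12438 = 6p, p = 2073, Q = 3644.
Expenditure moves from 2111×3454 = 7291394 to 2073×3644 = 7554012; change = +262618.00.

+262618.00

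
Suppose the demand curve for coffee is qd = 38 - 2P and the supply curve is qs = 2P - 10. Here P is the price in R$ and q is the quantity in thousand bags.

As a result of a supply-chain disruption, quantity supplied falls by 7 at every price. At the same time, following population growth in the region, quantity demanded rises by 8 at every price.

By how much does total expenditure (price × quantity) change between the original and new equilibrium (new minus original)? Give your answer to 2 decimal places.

+60.38

Solve the original market: 38 - 2P = 2P - 10, hence P = 12 and q = 14.
With the change applied: demand qd = 46 - 2P, supply qs = 2P - 17.
Clearing the new market: 46 - 2P = 2P - 17, so P = 15.75 and q = 14.5.
Expenditure moves from 12×14 = 168 to 15.75×14.5 = 228.375; change = +60.38.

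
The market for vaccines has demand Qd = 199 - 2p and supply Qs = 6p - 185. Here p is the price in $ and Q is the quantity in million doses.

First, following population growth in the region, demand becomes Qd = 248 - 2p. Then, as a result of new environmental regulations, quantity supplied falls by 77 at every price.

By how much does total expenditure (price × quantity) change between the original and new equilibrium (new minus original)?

+2737.875

Solve the original market: 199 - 2p = 6p - 185, hence p = 48 and Q = 103.
After the shift, demand is Qd = 248 - 2p and supply is Qs = 6p - 262.
Setting them equal: 248 - 2p = 6p - 262 → 510 = 8p, so p = 63.75 and Q = 120.5.
Expenditure moves from 48×103 = 4944 to 63.75×120.5 = 7681.875; change = +2737.875.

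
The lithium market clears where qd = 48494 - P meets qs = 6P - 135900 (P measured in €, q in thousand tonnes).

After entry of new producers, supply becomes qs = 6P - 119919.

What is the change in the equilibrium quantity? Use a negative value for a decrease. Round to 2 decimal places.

+2283.00

Initially, 48494 - P = 6P - 135900, so 184394 = 7P and P = 26342, q = 22152.
With the change applied: demand qd = 48494 - P, supply qs = 6P - 119919.
New equilibrium: 48494 - P = 6P - 119919 ⇒ 168413 = 7P ⇒ P = 24059, q = 24435.
Δq = 24435 − 22152 = +2283.00.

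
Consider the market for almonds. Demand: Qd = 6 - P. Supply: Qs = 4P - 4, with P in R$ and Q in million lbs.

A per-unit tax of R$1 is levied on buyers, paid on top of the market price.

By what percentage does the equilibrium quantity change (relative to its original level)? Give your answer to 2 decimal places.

Before the shock: 6 - P = 4P - 4 ⇒ 10 = 5P ⇒ P = 2, Q = 4.
Since buyers pay the price plus the tax, the effective demand curve becomes Qd = 5 - P.
Clearing the new market: 5 - P = 4P - 4, so P = 1.8 and Q = 3.2.
%ΔQ = (3.2 − 4) / 4 × 100 = -20.00%.

-20.00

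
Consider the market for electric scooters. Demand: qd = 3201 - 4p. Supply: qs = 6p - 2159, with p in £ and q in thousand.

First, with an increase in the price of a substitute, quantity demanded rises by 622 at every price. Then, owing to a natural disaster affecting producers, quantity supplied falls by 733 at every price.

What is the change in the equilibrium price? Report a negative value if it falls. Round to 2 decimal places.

+135.50

Initially, 3201 - 4p = 6p - 2159, so 5360 = 10p and p = 536, q = 1057.
With the change applied: demand qd = 3823 - 4p, supply qs = 6p - 2892.
Setting them equal: 3823 - 4p = 6p - 2892 → 6715 = 10p, so p = 671.5 and q = 1137.
Δp = 671.5 − 536 = +135.50.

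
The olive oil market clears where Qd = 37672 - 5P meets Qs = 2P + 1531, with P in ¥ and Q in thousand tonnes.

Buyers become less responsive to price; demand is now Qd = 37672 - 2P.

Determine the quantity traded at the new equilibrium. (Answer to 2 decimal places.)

19601.50

Solve the original market: 37672 - 5P = 2P + 1531, hence P = 5163 and Q = 11857.
The new curves are Qd = 37672 - 2P (demand) and Qs = 2P + 1531 (supply).
New equilibrium: 37672 - 2P = 2P + 1531 ⇒ 36141 = 4P ⇒ P = 9035.25, Q = 19601.5.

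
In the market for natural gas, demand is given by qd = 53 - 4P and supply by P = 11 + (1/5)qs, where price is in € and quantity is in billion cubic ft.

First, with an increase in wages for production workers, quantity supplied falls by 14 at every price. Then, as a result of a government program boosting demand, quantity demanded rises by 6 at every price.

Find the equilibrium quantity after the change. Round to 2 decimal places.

Before the shock: 53 - 4P = 5P - 55 ⇒ 108 = 9P ⇒ P = 12, q = 5.
The new curves are qd = 59 - 4P (demand) and qs = 5P - 69 (supply).
Equate the new curves: 59 - 4P = 5P - 69, giving 128 = 9P, P = 128/9 ≈ 14.2222, q = 19/9 ≈ 2.1111.

2.11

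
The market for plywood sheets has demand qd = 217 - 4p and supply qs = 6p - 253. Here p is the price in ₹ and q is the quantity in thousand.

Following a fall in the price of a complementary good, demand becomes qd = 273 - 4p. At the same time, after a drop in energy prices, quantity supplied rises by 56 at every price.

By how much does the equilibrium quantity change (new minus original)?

+56

Solve the original market: 217 - 4p = 6p - 253, hence p = 47 and q = 29.
The new curves are qd = 273 - 4p (demand) and qs = 6p - 197 (supply).
Equate the new curves: 273 - 4p = 6p - 197, giving 470 = 10p, p = 47, q = 85.
Δq = 85 − 29 = +56.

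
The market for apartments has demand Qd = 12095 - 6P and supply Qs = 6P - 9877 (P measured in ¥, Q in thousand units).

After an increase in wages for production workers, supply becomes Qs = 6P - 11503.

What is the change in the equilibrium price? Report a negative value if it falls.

+135.5

Solve the original market: 12095 - 6P = 6P - 9877, hence P = 1831 and Q = 1109.
The shock moves the curves to Qd = 12095 - 6P and Qs = 6P - 11503.
New equilibrium: 12095 - 6P = 6P - 11503 ⇒ 23598 = 12P ⇒ P = 1966.5, Q = 296.
ΔP = 1966.5 − 1831 = +135.5.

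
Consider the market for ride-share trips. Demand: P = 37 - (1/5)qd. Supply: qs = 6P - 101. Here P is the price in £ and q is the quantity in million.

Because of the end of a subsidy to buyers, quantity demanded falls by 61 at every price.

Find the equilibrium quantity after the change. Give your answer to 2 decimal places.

Original equilibrium: 185 - 5P = 6P - 101 gives 286 = 11P, so P = 26 and q = 55.
The new curves are qd = 124 - 5P (demand) and qs = 6P - 101 (supply).
Setting them equal: 124 - 5P = 6P - 101 → 225 = 11P, so P = 225/11 ≈ 20.4545 and q = 239/11 ≈ 21.7273.

21.73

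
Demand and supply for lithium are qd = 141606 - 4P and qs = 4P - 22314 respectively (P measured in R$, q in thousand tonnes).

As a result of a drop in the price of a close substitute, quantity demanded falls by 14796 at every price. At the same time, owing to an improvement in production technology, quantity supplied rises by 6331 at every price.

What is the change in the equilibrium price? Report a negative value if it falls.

Initially, 141606 - 4P = 4P - 22314, so 163920 = 8P and P = 20490, q = 59646.
The new curves are qd = 126810 - 4P (demand) and qs = 4P - 15983 (supply).
New equilibrium: 126810 - 4P = 4P - 15983 ⇒ 142793 = 8P ⇒ P = 17849.125, q = 55413.5.
ΔP = 17849.125 − 20490 = -2640.875.

-2640.875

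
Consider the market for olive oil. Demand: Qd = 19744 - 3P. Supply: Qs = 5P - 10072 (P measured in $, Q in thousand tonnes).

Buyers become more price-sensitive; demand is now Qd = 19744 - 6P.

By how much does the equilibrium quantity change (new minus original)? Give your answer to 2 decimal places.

Before the shock: 19744 - 3P = 5P - 10072 ⇒ 29816 = 8P ⇒ P = 3727, Q = 8563.
The shock moves the curves to Qd = 19744 - 6P and Qs = 5P - 10072.
Setting them equal: 19744 - 6P = 5P - 10072 → 29816 = 11P, so P = 29816/11 ≈ 2710.5455 and Q = 38288/11 ≈ 3480.7273.
ΔQ = 3480.7273 − 8563 = -5082.27.

-5082.27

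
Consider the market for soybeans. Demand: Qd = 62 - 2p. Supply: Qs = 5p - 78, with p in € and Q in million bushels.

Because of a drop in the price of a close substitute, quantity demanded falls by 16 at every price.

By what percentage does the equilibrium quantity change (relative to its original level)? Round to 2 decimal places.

-51.95

Before the shock: 62 - 2p = 5p - 78 ⇒ 140 = 7p ⇒ p = 20, Q = 22.
After the shift, demand is Qd = 46 - 2p and supply is Qs = 5p - 78.
Equate the new curves: 46 - 2p = 5p - 78, giving 124 = 7p, p = 124/7 ≈ 17.7143, Q = 74/7 ≈ 10.5714.
%ΔQ = (10.5714 − 22) / 22 × 100 = -51.95%.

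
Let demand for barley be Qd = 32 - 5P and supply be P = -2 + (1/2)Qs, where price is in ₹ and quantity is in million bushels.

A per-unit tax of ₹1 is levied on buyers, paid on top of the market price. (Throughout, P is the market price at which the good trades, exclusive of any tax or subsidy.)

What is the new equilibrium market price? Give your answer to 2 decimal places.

Original equilibrium: 32 - 5P = 2P + 4 gives 28 = 7P, so P = 4 and Q = 12.
Since buyers pay the price plus the tax, the effective demand curve becomes Qd = 27 - 5P.
Setting them equal: 27 - 5P = 2P + 4 → 23 = 7P, so P = 23/7 ≈ 3.2857 and Q = 74/7 ≈ 10.5714.

3.29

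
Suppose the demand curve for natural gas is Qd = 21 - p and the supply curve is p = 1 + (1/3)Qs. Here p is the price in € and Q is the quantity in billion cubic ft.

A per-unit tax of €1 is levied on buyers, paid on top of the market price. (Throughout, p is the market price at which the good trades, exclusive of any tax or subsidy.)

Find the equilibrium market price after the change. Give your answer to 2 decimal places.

5.75

Initially, 21 - p = 3p - 3, so 24 = 4p and p = 6, Q = 15.
Since buyers pay the price plus the tax, the effective demand curve becomes Qd = 20 - p.
Setting them equal: 20 - p = 3p - 3 → 23 = 4p, so p = 5.75 and Q = 14.25.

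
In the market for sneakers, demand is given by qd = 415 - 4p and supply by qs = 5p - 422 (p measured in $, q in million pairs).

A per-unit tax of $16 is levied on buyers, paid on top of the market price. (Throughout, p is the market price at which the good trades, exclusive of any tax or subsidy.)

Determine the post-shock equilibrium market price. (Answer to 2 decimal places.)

Solve the original market: 415 - 4p = 5p - 422, hence p = 93 and q = 43.
Since buyers pay the price plus the tax, the effective demand curve becomes qd = 351 - 4p.
Clearing the new market: 351 - 4p = 5p - 422, so p = 773/9 ≈ 85.8889 and q = 67/9 ≈ 7.4444.

85.89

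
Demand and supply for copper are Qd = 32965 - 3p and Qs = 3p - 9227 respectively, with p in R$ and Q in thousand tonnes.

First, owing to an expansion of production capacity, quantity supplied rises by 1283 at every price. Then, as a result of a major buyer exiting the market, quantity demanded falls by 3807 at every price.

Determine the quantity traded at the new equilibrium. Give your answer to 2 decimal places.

10607.00

Initially, 32965 - 3p = 3p - 9227, so 42192 = 6p and p = 7032, Q = 11869.
With the change applied: demand Qd = 29158 - 3p, supply Qs = 3p - 7944.
Clearing the new market: 29158 - 3p = 3p - 7944, so p = 18551/3 ≈ 6183.6667 and Q = 10607.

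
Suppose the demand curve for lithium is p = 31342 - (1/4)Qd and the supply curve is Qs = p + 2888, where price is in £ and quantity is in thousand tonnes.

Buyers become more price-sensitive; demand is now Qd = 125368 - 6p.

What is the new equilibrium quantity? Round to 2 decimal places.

20385.14

Original equilibrium: 125368 - 4p = p + 2888 gives 122480 = 5p, so p = 24496 and Q = 27384.
With the change applied: demand Qd = 125368 - 6p, supply Qs = p + 2888.
New equilibrium: 125368 - 6p = p + 2888 ⇒ 122480 = 7p ⇒ p = 122480/7 ≈ 17497.1429, Q = 142696/7 ≈ 20385.1429.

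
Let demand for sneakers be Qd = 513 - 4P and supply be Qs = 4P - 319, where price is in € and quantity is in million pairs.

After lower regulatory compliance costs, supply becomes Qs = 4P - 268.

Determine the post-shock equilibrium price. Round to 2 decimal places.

97.63

Before the shock: 513 - 4P = 4P - 319 ⇒ 832 = 8P ⇒ P = 104, Q = 97.
The shock moves the curves to Qd = 513 - 4P and Qs = 4P - 268.
Setting them equal: 513 - 4P = 4P - 268 → 781 = 8P, so P = 97.625 and Q = 122.5.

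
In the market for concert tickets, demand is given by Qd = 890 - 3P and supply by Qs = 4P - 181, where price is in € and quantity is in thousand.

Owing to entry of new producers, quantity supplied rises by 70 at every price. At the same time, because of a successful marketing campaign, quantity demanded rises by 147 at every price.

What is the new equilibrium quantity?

545

Before the shock: 890 - 3P = 4P - 181 ⇒ 1071 = 7P ⇒ P = 153, Q = 431.
The shock moves the curves to Qd = 1037 - 3P and Qs = 4P - 111.
New equilibrium: 1037 - 3P = 4P - 111 ⇒ 1148 = 7P ⇒ P = 164, Q = 545.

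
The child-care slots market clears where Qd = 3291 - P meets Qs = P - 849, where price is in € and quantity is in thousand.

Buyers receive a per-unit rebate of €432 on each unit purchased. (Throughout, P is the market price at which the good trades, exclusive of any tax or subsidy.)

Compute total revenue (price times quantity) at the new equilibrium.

3284982

Before the shock: 3291 - P = P - 849 ⇒ 4140 = 2P ⇒ P = 2070, Q = 1221.
Since buyers' out-of-pocket price is the market price minus the rebate, the effective demand curve becomes Qd = 3723 - P.
Setting them equal: 3723 - P = P - 849 → 4572 = 2P, so P = 2286 and Q = 1437.
New expenditure = 2286 × 1437 = 3284982.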